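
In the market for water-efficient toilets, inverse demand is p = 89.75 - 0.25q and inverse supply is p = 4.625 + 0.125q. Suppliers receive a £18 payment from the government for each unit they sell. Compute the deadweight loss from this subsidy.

Pre-subsidy: 89.75 - 0.25q = 4.625 + 0.125q gives q* = 227 and p* = 33.
With the subsidy, sellers receive ps = pb + 18 for each unit, where pb is the price buyers pay.
On the curves, pb = 89.75 - 0.25q and ps = 4.625 + 0.125q; the wedge ps − pb = 18 gives 4.625 + 0.125q − (89.75 - 0.25q) = 18, so q' = 275.
Then pb = 89.75 − 0.25·275 = 21 and ps = 4.625 + 0.125·275 = 39.
The subsidy expands output by 275 − 227 = 48 past the efficient level; on those units the gap between marginal cost and willingness to pay runs from 0 up to 18.
DWL = ½ × 18 × 48 = 432.

Deadweight loss = £432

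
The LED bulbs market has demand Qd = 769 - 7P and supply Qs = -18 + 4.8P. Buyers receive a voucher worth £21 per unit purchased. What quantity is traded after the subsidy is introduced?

Pre-subsidy: 769 - 7P = -18 + 4.8P gives P* = 3935/59, Q* = 17826/59.
With the rebate, buyers effectively pay Pb = Ps − 21, where Ps is the price sellers receive.
Demand in terms of Ps becomes Qd = 769 − 7(Ps − 21) = 916 - 7Ps. Setting this equal to supply: 916 - 7Ps = -18 + 4.8Ps, so Ps = 4670/59.
Buyers pay Pb = 4670/59 − 21 = 3431/59; Q' = -18 + 4.8·(4670/59) = 21354/59.

Q' = 21354/59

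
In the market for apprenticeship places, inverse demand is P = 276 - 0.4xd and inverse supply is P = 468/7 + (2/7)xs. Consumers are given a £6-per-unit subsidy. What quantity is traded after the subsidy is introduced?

Pre-subsidy: 276 - 0.4x = 468/7 + (2/7)x gives x* = 305 and P* = 154.
With the rebate, buyers effectively pay Pb = Ps − 6, where Ps is the price sellers receive.
On the curves, Pb = 276 - 0.4x and Ps = 468/7 + (2/7)x; the wedge Ps − Pb = 6 gives 468/7 + (2/7)x − (276 - 0.4x) = 6, so x' = 313.75.
Then Pb = 276 − 0.4·313.75 = 150.5 and Ps = 468/7 + (2/7)·313.75 = 156.5.

x' = 313.75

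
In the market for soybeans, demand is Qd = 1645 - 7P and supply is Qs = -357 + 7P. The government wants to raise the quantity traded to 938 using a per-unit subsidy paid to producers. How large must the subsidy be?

Required subsidy s = 84 per unit

At Q = 938, invert demand for the buyer price: Pb = (1645 − 938)/7 = 101; invert supply for the seller price: Ps = (938 − (-357))/7 = 185.
The subsidy must fill the gap: s = Ps − Pb = 185 − 101 = 84.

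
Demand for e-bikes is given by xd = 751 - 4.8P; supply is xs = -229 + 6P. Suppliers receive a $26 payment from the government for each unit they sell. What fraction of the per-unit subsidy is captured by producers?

Producer share = 4/9

Pre-subsidy: 751 - 4.8P = -229 + 6P gives P* = 2450/27, x* = 2839/9.
With the subsidy, sellers receive Ps = Pb + 26 for each unit, where Pb is the price buyers pay.
Supply in terms of Pb becomes xs = -229 + 6(Pb + 26) = -73 + 6Pb. Setting this equal to demand: 751 - 4.8Pb = -73 + 6Pb, so Pb = 2060/27.
Sellers receive Ps = 2060/27 + 26 = 2762/27; x' = 751 − 4.8·(2060/27) = 3463/9.
Buyers' price falls by P* − Pb = 2450/27 − 2060/27 = 130/9; sellers' price rises by Ps − P* = 2762/27 − 2450/27 = 104/9.
So producers capture (104/9)/26 = 4/9 of each unit of subsidy.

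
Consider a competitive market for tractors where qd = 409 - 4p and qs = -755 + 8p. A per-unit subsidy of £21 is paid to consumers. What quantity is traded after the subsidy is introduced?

q' = 77

Pre-subsidy: 409 - 4p = -755 + 8p gives p* = 97, q* = 21.
With the rebate, buyers effectively pay pb = ps − 21, where ps is the price sellers receive.
Demand in terms of ps becomes qd = 409 − 4(ps − 21) = 493 - 4ps. Setting this equal to supply: 493 - 4ps = -755 + 8ps, so ps = 104.
Buyers pay pb = 104 − 21 = 83; q' = -755 + 8·104 = 77.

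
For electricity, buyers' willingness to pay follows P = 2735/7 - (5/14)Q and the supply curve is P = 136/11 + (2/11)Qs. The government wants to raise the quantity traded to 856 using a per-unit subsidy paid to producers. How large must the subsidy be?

At Q = 856, from the demand curve buyers pay Pb = 2735/7 − (5/14)·856 = 85; from the supply curve sellers need Ps = 136/11 + (2/11)·856 = 168.
The subsidy must fill the gap: s = Ps − Pb = 168 − 85 = 83.

Required subsidy s = 83 per unit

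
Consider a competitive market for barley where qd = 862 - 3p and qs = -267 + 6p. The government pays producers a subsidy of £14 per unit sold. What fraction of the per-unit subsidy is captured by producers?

Producer share = 1/3

Pre-subsidy: 862 - 3p = -267 + 6p gives p* = 1129/9, q* = 1457/3.
With the subsidy, sellers receive ps = pb + 14 for each unit, where pb is the price buyers pay.
Supply in terms of pb becomes qs = -267 + 6(pb + 14) = -183 + 6pb. Setting this equal to demand: 862 - 3pb = -183 + 6pb, so pb = 1045/9.
Sellers receive ps = 1045/9 + 14 = 1171/9; q' = 862 − 3·(1045/9) = 1541/3.
Buyers' price falls by p* − pb = 1129/9 − 1045/9 = 28/3; sellers' price rises by ps − p* = 1171/9 − 1129/9 = 14/3.
So producers capture (14/3)/14 = 1/3 of each unit of subsidy.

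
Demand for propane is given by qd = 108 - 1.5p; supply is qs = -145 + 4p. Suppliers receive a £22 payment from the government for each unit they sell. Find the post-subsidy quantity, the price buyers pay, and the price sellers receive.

q' = 63; buyers pay £30; sellers receive £52

Pre-subsidy: 108 - 1.5p = -145 + 4p gives p* = 46, q* = 39.
With the subsidy, sellers receive ps = pb + 22 for each unit, where pb is the price buyers pay.
Supply in terms of pb becomes qs = -145 + 4(pb + 22) = -57 + 4pb. Setting this equal to demand: 108 - 1.5pb = -57 + 4pb, so pb = 30.
Sellers receive ps = 30 + 22 = 52; q' = 108 − 1.5·30 = 63.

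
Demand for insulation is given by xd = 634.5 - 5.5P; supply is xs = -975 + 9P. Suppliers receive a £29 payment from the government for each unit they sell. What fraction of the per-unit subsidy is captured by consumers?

Pre-subsidy: 634.5 - 5.5P = -975 + 9P gives P* = 111, x* = 24.
With the subsidy, sellers receive Ps = Pb + 29 for each unit, where Pb is the price buyers pay.
Supply in terms of Pb becomes xs = -975 + 9(Pb + 29) = -714 + 9Pb. Setting this equal to demand: 634.5 - 5.5Pb = -714 + 9Pb, so Pb = 93.
Sellers receive Ps = 93 + 29 = 122; x' = 634.5 − 5.5·93 = 123.
Buyers' price falls by P* − Pb = 111 − 93 = 18; sellers' price rises by Ps − P* = 122 − 111 = 11.
So consumers capture 18/29 = 18/29 of each unit of subsidy.

Consumer share = 18/29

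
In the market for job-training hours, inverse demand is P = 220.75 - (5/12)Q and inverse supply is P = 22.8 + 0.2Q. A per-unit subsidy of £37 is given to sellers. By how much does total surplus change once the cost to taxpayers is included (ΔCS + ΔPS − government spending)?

Pre-subsidy: 220.75 - (5/12)Q = 22.8 + 0.2Q gives Q* = 321 and P* = 87.
With the subsidy, sellers receive Ps = Pb + 37 for each unit, where Pb is the price buyers pay.
On the curves, Pb = 220.75 - (5/12)Q and Ps = 22.8 + 0.2Q; the wedge Ps − Pb = 37 gives 22.8 + 0.2Q − (220.75 - (5/12)Q) = 37, so Q' = 381.
Then Pb = 220.75 − (5/12)·381 = 62 and Ps = 22.8 + 0.2·381 = 99.
ΔCS = ½(321 + 381)(87 − 62) = 8775; ΔPS = ½(321 + 381)(99 − 87) = 4212.
Government spending = 37 × 381 = 14097.
Net change = 8775 + 4212 − 14097 = -1110. The loss equals the DWL triangle ½·37·60.

Net change in total surplus = -£1110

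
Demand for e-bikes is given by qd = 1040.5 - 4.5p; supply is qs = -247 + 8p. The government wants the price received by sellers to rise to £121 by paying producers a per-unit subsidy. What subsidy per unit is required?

Required subsidy s = £50 per unit

At a seller price of 121, quantity supplied is -247 + 8·121 = 721.
Buyers absorb 721 only when they pay pb with 1040.5 − 4.5·pb = 721, i.e. pb = 71.
s = ps − pb = 121 − 71 = 50.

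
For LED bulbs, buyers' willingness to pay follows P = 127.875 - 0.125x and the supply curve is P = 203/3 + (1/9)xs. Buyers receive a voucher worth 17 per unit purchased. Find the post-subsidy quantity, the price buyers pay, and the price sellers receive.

Pre-subsidy: 127.875 - 0.125x = 203/3 + (1/9)x gives x* = 255 and P* = 96.
With the rebate, buyers effectively pay Pb = Ps − 17, where Ps is the price sellers receive.
On the curves, Pb = 127.875 - 0.125x and Ps = 203/3 + (1/9)x; the wedge Ps − Pb = 17 gives 203/3 + (1/9)x − (127.875 - 0.125x) = 17, so x' = 327.
Then Pb = 127.875 − 0.125·327 = 87 and Ps = 203/3 + (1/9)·327 = 104.

x' = 327; buyers pay 87; sellers receive 104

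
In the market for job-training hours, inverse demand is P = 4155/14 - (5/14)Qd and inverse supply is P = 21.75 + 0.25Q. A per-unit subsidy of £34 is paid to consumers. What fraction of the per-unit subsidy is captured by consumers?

Consumer share = 10/17

Pre-subsidy: 4155/14 - (5/14)Q = 21.75 + 0.25Q gives Q* = 453 and P* = 135.
With the rebate, buyers effectively pay Pb = Ps − 34, where Ps is the price sellers receive.
On the curves, Pb = 4155/14 - (5/14)Q and Ps = 21.75 + 0.25Q; the wedge Ps − Pb = 34 gives 21.75 + 0.25Q − (4155/14 - (5/14)Q) = 34, so Q' = 509.
Then Pb = 4155/14 − (5/14)·509 = 115 and Ps = 21.75 + 0.25·509 = 149.
Buyers' price falls by P* − Pb = 135 − 115 = 20; sellers' price rises by Ps − P* = 149 − 135 = 14.
So consumers capture 20/34 = 10/17 of each unit of subsidy.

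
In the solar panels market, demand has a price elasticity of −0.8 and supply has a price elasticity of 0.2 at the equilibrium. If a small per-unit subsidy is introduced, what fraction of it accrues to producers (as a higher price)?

Producer share = 0.8

For a small subsidy around the equilibrium, the benefit split depends on the relative slopes, which at a point are proportional to the elasticities.
Buyer share = εs/(εs + |εd|) = 0.2/(0.2 + 0.8) = 0.2; seller share = |εd|/(εs + |εd|) = 0.8.
So producers capture 0.8 of the subsidy.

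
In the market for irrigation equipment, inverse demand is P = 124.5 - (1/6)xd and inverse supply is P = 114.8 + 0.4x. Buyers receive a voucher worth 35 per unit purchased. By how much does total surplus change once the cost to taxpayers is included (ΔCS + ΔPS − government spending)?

Pre-subsidy: 124.5 - (1/6)x = 114.8 + 0.4x gives x* = 291/17 and P* = 2068/17.
With the rebate, buyers effectively pay Pb = Ps − 35, where Ps is the price sellers receive.
On the curves, Pb = 124.5 - (1/6)x and Ps = 114.8 + 0.4x; the wedge Ps − Pb = 35 gives 114.8 + 0.4x − (124.5 - (1/6)x) = 35, so x' = 1341/17.
Then Pb = 124.5 − (1/6)·(1341/17) = 1893/17 and Ps = 114.8 + 0.4·(1341/17) = 2488/17.
ΔCS = ½(291/17 + 1341/17)(2068/17 − 1893/17) = 8400/17; ΔPS = ½(291/17 + 1341/17)(2488/17 − 2068/17) = 20160/17.
Government spending = 35 × 1341/17 = 46935/17.
Net change = 8400/17 + 20160/17 − 46935/17 = -18375/17. The loss equals the DWL triangle ½·35·1050/17.

Net change in total surplus = -18375/17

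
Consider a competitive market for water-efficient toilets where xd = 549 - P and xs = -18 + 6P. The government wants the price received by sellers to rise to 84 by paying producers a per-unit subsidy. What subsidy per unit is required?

At a seller price of 84, quantity supplied is -18 + 6·84 = 486.
Buyers absorb 486 only when they pay Pb with 549 − 1·Pb = 486, i.e. Pb = 63.
s = Ps − Pb = 84 − 63 = 21.

Required subsidy s = 21 per unit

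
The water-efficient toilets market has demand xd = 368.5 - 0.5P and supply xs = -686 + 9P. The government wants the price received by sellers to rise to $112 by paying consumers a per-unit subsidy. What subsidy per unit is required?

At a seller price of 112, quantity supplied is -686 + 9·112 = 322.
Buyers absorb 322 only when they pay Pb with 368.5 − 0.5·Pb = 322, i.e. Pb = 93.
s = Ps − Pb = 112 − 93 = 19.

Required subsidy s = $19 per unit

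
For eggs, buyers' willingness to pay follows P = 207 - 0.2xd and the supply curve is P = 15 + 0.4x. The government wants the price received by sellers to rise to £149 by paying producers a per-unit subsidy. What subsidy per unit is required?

At a seller price of 149, quantity supplied is -37.5 + 2.5·149 = 335.
Buyers absorb 335 only when they pay Pb = 207 − 0.2·335 = 140.
s = Ps − Pb = 149 − 140 = 9.

Required subsidy s = £9 per unit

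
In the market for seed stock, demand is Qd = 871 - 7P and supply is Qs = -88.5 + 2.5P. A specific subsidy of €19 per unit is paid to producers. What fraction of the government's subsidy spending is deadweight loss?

Pre-subsidy: 871 - 7P = -88.5 + 2.5P gives P* = 101, Q* = 164.
With the subsidy, sellers receive Ps = Pb + 19 for each unit, where Pb is the price buyers pay.
Supply in terms of Pb becomes Qs = -88.5 + 2.5(Pb + 19) = -41 + 2.5Pb. Setting this equal to demand: 871 - 7Pb = -41 + 2.5Pb, so Pb = 96.
Sellers receive Ps = 96 + 19 = 115; Q' = 871 − 7·96 = 199.
ΔCS = ½(164 + 199)(101 − 96) = 907.5; ΔPS = ½(164 + 199)(115 − 101) = 2541.
Government spending = 19 × 199 = 3781.
DWL = ½ × 19 × (199 − 164) = 332.5; fraction = 332.5 / 3781 = 35/398.

DWL / government spending = 35/398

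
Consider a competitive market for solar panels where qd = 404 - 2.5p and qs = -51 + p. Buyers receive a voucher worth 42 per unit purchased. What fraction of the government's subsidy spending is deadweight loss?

Pre-subsidy: 404 - 2.5p = -51 + p gives p* = 130, q* = 79.
With the rebate, buyers effectively pay pb = ps − 42, where ps is the price sellers receive.
Demand in terms of ps becomes qd = 404 − 2.5(ps − 42) = 509 - 2.5ps. Setting this equal to supply: 509 - 2.5ps = -51 + ps, so ps = 160.
Buyers pay pb = 160 − 42 = 118; q' = -51 + 1·160 = 109.
ΔCS = ½(79 + 109)(130 − 118) = 1128; ΔPS = ½(79 + 109)(160 − 130) = 2820.
Government spending = 42 × 109 = 4578.
DWL = ½ × 42 × (109 − 79) = 630; fraction = 630 / 4578 = 15/109.

DWL / government spending = 15/109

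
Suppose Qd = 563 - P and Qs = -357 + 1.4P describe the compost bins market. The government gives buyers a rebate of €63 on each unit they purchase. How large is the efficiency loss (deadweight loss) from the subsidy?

Deadweight loss = €1157.625

Pre-subsidy: 563 - P = -357 + 1.4P gives P* = 1150/3, Q* = 539/3.
With the rebate, buyers effectively pay Pb = Ps − 63, where Ps is the price sellers receive.
Demand in terms of Ps becomes Qd = 563 − 1(Ps − 63) = 626 - Ps. Setting this equal to supply: 626 - Ps = -357 + 1.4Ps, so Ps = 4915/12.
Buyers pay Pb = 4915/12 − 63 = 4159/12; Q' = -357 + 1.4·(4915/12) = 2597/12.
The subsidy expands output by 2597/12 − 539/3 = 36.75 past the efficient level; on those units the gap between marginal cost and willingness to pay runs from 0 up to 63.
DWL = ½ × 63 × 36.75 = 1157.625.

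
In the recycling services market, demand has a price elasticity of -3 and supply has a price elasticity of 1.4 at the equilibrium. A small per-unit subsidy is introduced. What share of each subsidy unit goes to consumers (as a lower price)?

For a small subsidy around the equilibrium, the benefit split depends on the relative slopes, which at a point are proportional to the elasticities.
Buyer share = εs/(εs + |εd|) = 1.4/(1.4 + 3) = 7/22; seller share = |εd|/(εs + |εd|) = 15/22.

Consumer share = 7/22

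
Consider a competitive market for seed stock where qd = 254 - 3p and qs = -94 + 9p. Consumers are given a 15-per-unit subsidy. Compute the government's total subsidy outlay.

Pre-subsidy: 254 - 3p = -94 + 9p gives p* = 29, q* = 167.
With the rebate, buyers effectively pay pb = ps − 15, where ps is the price sellers receive.
Demand in terms of ps becomes qd = 254 − 3(ps − 15) = 299 - 3ps. Setting this equal to supply: 299 - 3ps = -94 + 9ps, so ps = 32.75.
Buyers pay pb = 32.75 − 15 = 17.75; q' = -94 + 9·32.75 = 200.75.
Government outlay = subsidy × quantity = 15 × 200.75 = 3011.25.

Government cost = 3011.25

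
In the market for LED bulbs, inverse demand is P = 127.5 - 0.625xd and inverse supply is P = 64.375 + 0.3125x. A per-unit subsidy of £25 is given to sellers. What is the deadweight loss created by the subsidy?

Deadweight loss = 1000/3

Pre-subsidy: 127.5 - 0.625x = 64.375 + 0.3125x gives x* = 202/3 and P* = 1025/12.
With the subsidy, sellers receive Ps = Pb + 25 for each unit, where Pb is the price buyers pay.
On the curves, Pb = 127.5 - 0.625x and Ps = 64.375 + 0.3125x; the wedge Ps − Pb = 25 gives 64.375 + 0.3125x − (127.5 - 0.625x) = 25, so x' = 94.
Then Pb = 127.5 − 0.625·94 = 68.75 and Ps = 64.375 + 0.3125·94 = 93.75.
The subsidy expands output by 94 − 202/3 = 80/3 past the efficient level; on those units the gap between marginal cost and willingness to pay runs from 0 up to 25.
DWL = ½ × 25 × 80/3 = 1000/3.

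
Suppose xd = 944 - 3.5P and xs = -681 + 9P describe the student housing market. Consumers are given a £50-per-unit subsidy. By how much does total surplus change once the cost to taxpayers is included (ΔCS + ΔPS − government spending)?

Pre-subsidy: 944 - 3.5P = -681 + 9P gives P* = 130, x* = 489.
With the rebate, buyers effectively pay Pb = Ps − 50, where Ps is the price sellers receive.
Demand in terms of Ps becomes xd = 944 − 3.5(Ps − 50) = 1119 - 3.5Ps. Setting this equal to supply: 1119 - 3.5Ps = -681 + 9Ps, so Ps = 144.
Buyers pay Pb = 144 − 50 = 94; x' = -681 + 9·144 = 615.
ΔCS = ½(489 + 615)(130 − 94) = 19872; ΔPS = ½(489 + 615)(144 − 130) = 7728.
Government spending = 50 × 615 = 30750.
Net change = 19872 + 7728 − 30750 = -3150. The loss equals the DWL triangle ½·50·126.

Net change in total surplus = -£3150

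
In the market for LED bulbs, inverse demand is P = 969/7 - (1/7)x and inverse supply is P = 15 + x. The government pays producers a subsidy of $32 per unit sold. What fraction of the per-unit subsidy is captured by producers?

Producer share = 0.875

Pre-subsidy: 969/7 - (1/7)x = 15 + x gives x* = 108 and P* = 123.
With the subsidy, sellers receive Ps = Pb + 32 for each unit, where Pb is the price buyers pay.
On the curves, Pb = 969/7 - (1/7)x and Ps = 15 + x; the wedge Ps − Pb = 32 gives 15 + x − (969/7 - (1/7)x) = 32, so x' = 136.
Then Pb = 969/7 − (1/7)·136 = 119 and Ps = 15 + 1·136 = 151.
Buyers' price falls by P* − Pb = 123 − 119 = 4; sellers' price rises by Ps − P* = 151 − 123 = 28.
So producers capture 28/32 = 0.875 of each unit of subsidy.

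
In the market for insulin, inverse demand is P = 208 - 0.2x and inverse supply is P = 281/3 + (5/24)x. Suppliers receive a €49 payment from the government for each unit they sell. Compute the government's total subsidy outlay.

Government cost = €19600

Pre-subsidy: 208 - 0.2x = 281/3 + (5/24)x gives x* = 280 and P* = 152.
With the subsidy, sellers receive Ps = Pb + 49 for each unit, where Pb is the price buyers pay.
On the curves, Pb = 208 - 0.2x and Ps = 281/3 + (5/24)x; the wedge Ps − Pb = 49 gives 281/3 + (5/24)x − (208 - 0.2x) = 49, so x' = 400.
Then Pb = 208 − 0.2·400 = 128 and Ps = 281/3 + (5/24)·400 = 177.
Government outlay = subsidy × quantity = 49 × 400 = 19600.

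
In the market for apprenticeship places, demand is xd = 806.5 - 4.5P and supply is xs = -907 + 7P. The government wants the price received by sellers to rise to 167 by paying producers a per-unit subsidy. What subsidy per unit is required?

Required subsidy s = 46 per unit

At a seller price of 167, quantity supplied is -907 + 7·167 = 262.
Buyers absorb 262 only when they pay Pb with 806.5 − 4.5·Pb = 262, i.e. Pb = 121.
s = Ps − Pb = 167 − 121 = 46.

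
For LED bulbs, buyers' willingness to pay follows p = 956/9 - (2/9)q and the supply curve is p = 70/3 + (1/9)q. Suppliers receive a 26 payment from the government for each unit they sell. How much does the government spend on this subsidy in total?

Pre-subsidy: 956/9 - (2/9)q = 70/3 + (1/9)q gives q* = 746/3 and p* = 1376/27.
With the subsidy, sellers receive ps = pb + 26 for each unit, where pb is the price buyers pay.
On the curves, pb = 956/9 - (2/9)q and ps = 70/3 + (1/9)q; the wedge ps − pb = 26 gives 70/3 + (1/9)q − (956/9 - (2/9)q) = 26, so q' = 980/3.
Then pb = 956/9 − (2/9)·(980/3) = 908/27 and ps = 70/3 + (1/9)·(980/3) = 1610/27.
Government outlay = subsidy × quantity = 26 × 980/3 = 25480/3.

Government cost = 25480/3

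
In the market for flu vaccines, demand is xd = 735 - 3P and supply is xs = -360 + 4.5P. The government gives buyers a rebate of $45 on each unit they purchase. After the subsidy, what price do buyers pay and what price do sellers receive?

Pre-subsidy: 735 - 3P = -360 + 4.5P gives P* = 146, x* = 297.
With the rebate, buyers effectively pay Pb = Ps − 45, where Ps is the price sellers receive.
Demand in terms of Ps becomes xd = 735 − 3(Ps − 45) = 870 - 3Ps. Setting this equal to supply: 870 - 3Ps = -360 + 4.5Ps, so Ps = 164.
Buyers pay Pb = 164 − 45 = 119; x' = -360 + 4.5·164 = 378.

Buyers pay $119; sellers receive $164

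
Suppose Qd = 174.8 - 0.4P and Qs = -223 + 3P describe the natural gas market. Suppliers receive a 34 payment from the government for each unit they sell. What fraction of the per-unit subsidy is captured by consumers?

Pre-subsidy: 174.8 - 0.4P = -223 + 3P gives P* = 117, Q* = 128.
With the subsidy, sellers receive Ps = Pb + 34 for each unit, where Pb is the price buyers pay.
Supply in terms of Pb becomes Qs = -223 + 3(Pb + 34) = -121 + 3Pb. Setting this equal to demand: 174.8 - 0.4Pb = -121 + 3Pb, so Pb = 87.
Sellers receive Ps = 87 + 34 = 121; Q' = 174.8 − 0.4·87 = 140.
Buyers' price falls by P* − Pb = 117 − 87 = 30; sellers' price rises by Ps − P* = 121 − 117 = 4.
So consumers capture 30/34 = 15/17 of each unit of subsidy.

Consumer share = 15/17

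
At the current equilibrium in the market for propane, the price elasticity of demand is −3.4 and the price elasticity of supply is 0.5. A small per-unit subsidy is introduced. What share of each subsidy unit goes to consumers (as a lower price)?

Consumer share = 5/39

For a small subsidy around the equilibrium, the benefit split depends on the relative slopes, which at a point are proportional to the elasticities.
Buyer share = εs/(εs + |εd|) = 0.5/(0.5 + 3.4) = 5/39; seller share = |εd|/(εs + |εd|) = 34/39.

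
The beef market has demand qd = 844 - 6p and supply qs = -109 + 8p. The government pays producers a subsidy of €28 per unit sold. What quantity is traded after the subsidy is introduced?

Pre-subsidy: 844 - 6p = -109 + 8p gives p* = 953/14, q* = 3049/7.
With the subsidy, sellers receive ps = pb + 28 for each unit, where pb is the price buyers pay.
Supply in terms of pb becomes qs = -109 + 8(pb + 28) = 115 + 8pb. Setting this equal to demand: 844 - 6pb = 115 + 8pb, so pb = 729/14.
Sellers receive ps = 729/14 + 28 = 1121/14; q' = 844 − 6·(729/14) = 3721/7.

q' = 3721/7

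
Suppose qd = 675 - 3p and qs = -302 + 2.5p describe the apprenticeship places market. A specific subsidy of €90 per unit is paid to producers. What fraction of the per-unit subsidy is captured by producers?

Pre-subsidy: 675 - 3p = -302 + 2.5p gives p* = 1954/11, q* = 1563/11.
With the subsidy, sellers receive ps = pb + 90 for each unit, where pb is the price buyers pay.
Supply in terms of pb becomes qs = -302 + 2.5(pb + 90) = -77 + 2.5pb. Setting this equal to demand: 675 - 3pb = -77 + 2.5pb, so pb = 1504/11.
Sellers receive ps = 1504/11 + 90 = 2494/11; q' = 675 − 3·(1504/11) = 2913/11.
Buyers' price falls by p* − pb = 1954/11 − 1504/11 = 450/11; sellers' price rises by ps − p* = 2494/11 − 1954/11 = 540/11.
So producers capture (540/11)/90 = 6/11 of each unit of subsidy.

Producer share = 6/11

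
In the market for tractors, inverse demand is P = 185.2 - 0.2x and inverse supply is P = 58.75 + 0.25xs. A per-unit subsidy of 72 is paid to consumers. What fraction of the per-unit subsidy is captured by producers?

Producer share = 5/9

Pre-subsidy: 185.2 - 0.2x = 58.75 + 0.25x gives x* = 281 and P* = 129.
With the rebate, buyers effectively pay Pb = Ps − 72, where Ps is the price sellers receive.
On the curves, Pb = 185.2 - 0.2x and Ps = 58.75 + 0.25x; the wedge Ps − Pb = 72 gives 58.75 + 0.25x − (185.2 - 0.2x) = 72, so x' = 441.
Then Pb = 185.2 − 0.2·441 = 97 and Ps = 58.75 + 0.25·441 = 169.
Buyers' price falls by P* − Pb = 129 − 97 = 32; sellers' price rises by Ps − P* = 169 − 129 = 40.
So producers capture 40/72 = 5/9 of each unit of subsidy.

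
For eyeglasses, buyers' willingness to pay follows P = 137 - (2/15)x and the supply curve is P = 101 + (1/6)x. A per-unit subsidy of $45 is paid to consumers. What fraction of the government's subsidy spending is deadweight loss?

Pre-subsidy: 137 - (2/15)x = 101 + (1/6)x gives x* = 120 and P* = 121.
With the rebate, buyers effectively pay Pb = Ps − 45, where Ps is the price sellers receive.
On the curves, Pb = 137 - (2/15)x and Ps = 101 + (1/6)x; the wedge Ps − Pb = 45 gives 101 + (1/6)x − (137 - (2/15)x) = 45, so x' = 270.
Then Pb = 137 − (2/15)·270 = 101 and Ps = 101 + (1/6)·270 = 146.
ΔCS = ½(120 + 270)(121 − 101) = 3900; ΔPS = ½(120 + 270)(146 − 121) = 4875.
Government spending = 45 × 270 = 12150.
DWL = ½ × 45 × (270 − 120) = 3375; fraction = 3375 / 12150 = 5/18.

DWL / government spending = 5/18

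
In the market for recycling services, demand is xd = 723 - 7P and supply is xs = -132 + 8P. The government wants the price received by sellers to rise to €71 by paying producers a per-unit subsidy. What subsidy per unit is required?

Required subsidy s = €30 per unit

At a seller price of 71, quantity supplied is -132 + 8·71 = 436.
Buyers absorb 436 only when they pay Pb with 723 − 7·Pb = 436, i.e. Pb = 41.
s = Ps − Pb = 71 − 41 = 30.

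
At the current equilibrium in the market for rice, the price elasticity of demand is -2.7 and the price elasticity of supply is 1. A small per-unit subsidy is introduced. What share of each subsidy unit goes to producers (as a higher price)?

For a small subsidy around the equilibrium, the benefit split depends on the relative slopes, which at a point are proportional to the elasticities.
Buyer share = εs/(εs + |εd|) = 1/(1 + 2.7) = 10/37; seller share = |εd|/(εs + |εd|) = 27/37.
So producers capture 27/37 of the subsidy.

Producer share = 27/37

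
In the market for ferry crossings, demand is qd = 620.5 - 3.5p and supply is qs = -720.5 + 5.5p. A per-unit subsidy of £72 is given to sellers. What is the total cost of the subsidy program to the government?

Government cost = £18216

Pre-subsidy: 620.5 - 3.5p = -720.5 + 5.5p gives p* = 149, q* = 99.
With the subsidy, sellers receive ps = pb + 72 for each unit, where pb is the price buyers pay.
Supply in terms of pb becomes qs = -720.5 + 5.5(pb + 72) = -324.5 + 5.5pb. Setting this equal to demand: 620.5 - 3.5pb = -324.5 + 5.5pb, so pb = 105.
Sellers receive ps = 105 + 72 = 177; q' = 620.5 − 3.5·105 = 253.
Government outlay = subsidy × quantity = 72 × 253 = 18216.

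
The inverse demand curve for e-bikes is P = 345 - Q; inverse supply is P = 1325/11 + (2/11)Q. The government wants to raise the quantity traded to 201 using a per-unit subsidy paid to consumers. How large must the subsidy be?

Required subsidy s = 13 per unit

At Q = 201, from the demand curve buyers pay Pb = 345 − 1·201 = 144; from the supply curve sellers need Ps = 1325/11 + (2/11)·201 = 157.
The subsidy must fill the gap: s = Ps − Pb = 157 − 144 = 13.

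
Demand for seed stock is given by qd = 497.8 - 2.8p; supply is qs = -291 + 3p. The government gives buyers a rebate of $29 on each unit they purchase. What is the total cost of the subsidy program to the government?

Pre-subsidy: 497.8 - 2.8p = -291 + 3p gives p* = 136, q* = 117.
With the rebate, buyers effectively pay pb = ps − 29, where ps is the price sellers receive.
Demand in terms of ps becomes qd = 497.8 − 2.8(ps − 29) = 579 - 2.8ps. Setting this equal to supply: 579 - 2.8ps = -291 + 3ps, so ps = 150.
Buyers pay pb = 150 − 29 = 121; q' = -291 + 3·150 = 159.
Government outlay = subsidy × quantity = 29 × 159 = 4611.

Government cost = $4611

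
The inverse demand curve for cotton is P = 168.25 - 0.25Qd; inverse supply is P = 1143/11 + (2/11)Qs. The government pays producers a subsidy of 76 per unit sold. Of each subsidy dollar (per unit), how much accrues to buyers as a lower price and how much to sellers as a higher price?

Pre-subsidy: 168.25 - 0.25Q = 1143/11 + (2/11)Q gives Q* = 149 and P* = 131.
With the subsidy, sellers receive Ps = Pb + 76 for each unit, where Pb is the price buyers pay.
On the curves, Pb = 168.25 - 0.25Q and Ps = 1143/11 + (2/11)Q; the wedge Ps − Pb = 76 gives 1143/11 + (2/11)Q − (168.25 - 0.25Q) = 76, so Q' = 325.
Then Pb = 168.25 − 0.25·325 = 87 and Ps = 1143/11 + (2/11)·325 = 163.
Buyers' price falls by P* − Pb = 131 − 87 = 44; sellers' price rises by Ps − P* = 163 − 131 = 32.

Buyers gain 44 per unit; sellers gain 32 per unit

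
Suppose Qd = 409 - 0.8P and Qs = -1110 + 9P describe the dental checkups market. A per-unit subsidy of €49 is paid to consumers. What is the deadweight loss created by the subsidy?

Deadweight loss = €882

Pre-subsidy: 409 - 0.8P = -1110 + 9P gives P* = 155, Q* = 285.
With the rebate, buyers effectively pay Pb = Ps − 49, where Ps is the price sellers receive.
Demand in terms of Ps becomes Qd = 409 − 0.8(Ps − 49) = 448.2 - 0.8Ps. Setting this equal to supply: 448.2 - 0.8Ps = -1110 + 9Ps, so Ps = 159.
Buyers pay Pb = 159 − 49 = 110; Q' = -1110 + 9·159 = 321.
The subsidy expands output by 321 − 285 = 36 past the efficient level; on those units the gap between marginal cost and willingness to pay runs from 0 up to 49.
DWL = ½ × 49 × 36 = 882.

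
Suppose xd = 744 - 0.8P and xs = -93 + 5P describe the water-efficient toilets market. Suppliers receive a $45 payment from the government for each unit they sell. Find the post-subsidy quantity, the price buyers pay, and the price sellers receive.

x' = 19128/29; buyers pay 3060/29; sellers receive 4365/29

Pre-subsidy: 744 - 0.8P = -93 + 5P gives P* = 4185/29, x* = 18228/29.
With the subsidy, sellers receive Ps = Pb + 45 for each unit, where Pb is the price buyers pay.
Supply in terms of Pb becomes xs = -93 + 5(Pb + 45) = 132 + 5Pb. Setting this equal to demand: 744 - 0.8Pb = 132 + 5Pb, so Pb = 3060/29.
Sellers receive Ps = 3060/29 + 45 = 4365/29; x' = 744 − 0.8·(3060/29) = 19128/29.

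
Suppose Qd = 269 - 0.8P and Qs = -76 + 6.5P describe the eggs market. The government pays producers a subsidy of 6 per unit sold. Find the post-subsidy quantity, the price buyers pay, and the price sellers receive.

Pre-subsidy: 269 - 0.8P = -76 + 6.5P gives P* = 3450/73, Q* = 16877/73.
With the subsidy, sellers receive Ps = Pb + 6 for each unit, where Pb is the price buyers pay.
Supply in terms of Pb becomes Qs = -76 + 6.5(Pb + 6) = -37 + 6.5Pb. Setting this equal to demand: 269 - 0.8Pb = -37 + 6.5Pb, so Pb = 3060/73.
Sellers receive Ps = 3060/73 + 6 = 3498/73; Q' = 269 − 0.8·(3060/73) = 17189/73.

Q' = 17189/73; buyers pay 3060/73; sellers receive 3498/73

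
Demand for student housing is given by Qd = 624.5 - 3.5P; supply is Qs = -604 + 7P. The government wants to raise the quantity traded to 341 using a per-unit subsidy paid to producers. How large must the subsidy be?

At Q = 341, invert demand for the buyer price: Pb = (624.5 − 341)/3.5 = 81; invert supply for the seller price: Ps = (341 − (-604))/7 = 135.
The subsidy must fill the gap: s = Ps − Pb = 135 − 81 = 54.

Required subsidy s = 54 per unit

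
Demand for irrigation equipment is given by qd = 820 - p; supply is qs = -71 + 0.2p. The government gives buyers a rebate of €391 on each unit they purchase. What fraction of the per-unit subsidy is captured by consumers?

Consumer share = 1/6

Pre-subsidy: 820 - p = -71 + 0.2p gives p* = 742.5, q* = 77.5.
With the rebate, buyers effectively pay pb = ps − 391, where ps is the price sellers receive.
Demand in terms of ps becomes qd = 820 − 1(ps − 391) = 1211 - ps. Setting this equal to supply: 1211 - ps = -71 + 0.2ps, so ps = 3205/3.
Buyers pay pb = 3205/3 − 391 = 2032/3; q' = -71 + 0.2·(3205/3) = 428/3.
Buyers' price falls by p* − pb = 742.5 − 2032/3 = 391/6; sellers' price rises by ps − p* = 3205/3 − 742.5 = 1955/6.
So consumers capture (391/6)/391 = 1/6 of each unit of subsidy.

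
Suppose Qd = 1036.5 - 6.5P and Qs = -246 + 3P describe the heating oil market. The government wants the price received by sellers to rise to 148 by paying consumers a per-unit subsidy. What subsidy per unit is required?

At a seller price of 148, quantity supplied is -246 + 3·148 = 198.
Buyers absorb 198 only when they pay Pb with 1036.5 − 6.5·Pb = 198, i.e. Pb = 129.
s = Ps − Pb = 148 − 129 = 19.

Required subsidy s = 19 per unit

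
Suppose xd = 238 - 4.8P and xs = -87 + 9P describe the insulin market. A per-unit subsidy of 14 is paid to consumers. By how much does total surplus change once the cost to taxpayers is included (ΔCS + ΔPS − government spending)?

Net change in total surplus = -7056/23

Pre-subsidy: 238 - 4.8P = -87 + 9P gives P* = 1625/69, x* = 2874/23.
With the rebate, buyers effectively pay Pb = Ps − 14, where Ps is the price sellers receive.
Demand in terms of Ps becomes xd = 238 − 4.8(Ps − 14) = 305.2 - 4.8Ps. Setting this equal to supply: 305.2 - 4.8Ps = -87 + 9Ps, so Ps = 1961/69.
Buyers pay Pb = 1961/69 − 14 = 995/69; x' = -87 + 9·(1961/69) = 3882/23.
ΔCS = ½(2874/23 + 3882/23)(1625/69 − 995/69) = 709380/529; ΔPS = ½(2874/23 + 3882/23)(1961/69 − 1625/69) = 378336/529.
Government spending = 14 × 3882/23 = 54348/23.
Net change = 709380/529 + 378336/529 − 54348/23 = -7056/23. The loss equals the DWL triangle ½·14·1008/23.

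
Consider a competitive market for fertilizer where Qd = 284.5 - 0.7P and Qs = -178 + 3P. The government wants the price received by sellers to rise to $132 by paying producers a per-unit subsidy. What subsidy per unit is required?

At a seller price of 132, quantity supplied is -178 + 3·132 = 218.
Buyers absorb 218 only when they pay Pb with 284.5 − 0.7·Pb = 218, i.e. Pb = 95.
s = Ps − Pb = 132 − 95 = 37.

Required subsidy s = $37 per unit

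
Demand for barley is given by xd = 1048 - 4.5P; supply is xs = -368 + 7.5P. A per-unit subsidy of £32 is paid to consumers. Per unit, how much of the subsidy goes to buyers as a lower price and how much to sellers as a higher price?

Buyers gain £20 per unit; sellers gain £12 per unit

Pre-subsidy: 1048 - 4.5P = -368 + 7.5P gives P* = 118, x* = 517.
With the rebate, buyers effectively pay Pb = Ps − 32, where Ps is the price sellers receive.
Demand in terms of Ps becomes xd = 1048 − 4.5(Ps − 32) = 1192 - 4.5Ps. Setting this equal to supply: 1192 - 4.5Ps = -368 + 7.5Ps, so Ps = 130.
Buyers pay Pb = 130 − 32 = 98; x' = -368 + 7.5·130 = 607.
Buyers' price falls by P* − Pb = 118 − 98 = 20; sellers' price rises by Ps − P* = 130 − 118 = 12.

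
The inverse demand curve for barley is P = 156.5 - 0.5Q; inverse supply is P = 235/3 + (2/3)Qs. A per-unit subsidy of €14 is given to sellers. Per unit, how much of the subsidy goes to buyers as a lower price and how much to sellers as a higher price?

Pre-subsidy: 156.5 - 0.5Q = 235/3 + (2/3)Q gives Q* = 67 and P* = 123.
With the subsidy, sellers receive Ps = Pb + 14 for each unit, where Pb is the price buyers pay.
On the curves, Pb = 156.5 - 0.5Q and Ps = 235/3 + (2/3)Q; the wedge Ps − Pb = 14 gives 235/3 + (2/3)Q − (156.5 - 0.5Q) = 14, so Q' = 79.
Then Pb = 156.5 − 0.5·79 = 117 and Ps = 235/3 + (2/3)·79 = 131.
Buyers' price falls by P* − Pb = 123 − 117 = 6; sellers' price rises by Ps − P* = 131 − 123 = 8.

Buyers gain €6 per unit; sellers gain €8 per unit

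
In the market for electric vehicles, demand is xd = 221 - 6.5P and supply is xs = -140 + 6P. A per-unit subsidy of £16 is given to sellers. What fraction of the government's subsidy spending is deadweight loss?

Pre-subsidy: 221 - 6.5P = -140 + 6P gives P* = 28.88, x* = 33.28.
With the subsidy, sellers receive Ps = Pb + 16 for each unit, where Pb is the price buyers pay.
Supply in terms of Pb becomes xs = -140 + 6(Pb + 16) = -44 + 6Pb. Setting this equal to demand: 221 - 6.5Pb = -44 + 6Pb, so Pb = 21.2.
Sellers receive Ps = 21.2 + 16 = 37.2; x' = 221 − 6.5·21.2 = 83.2.
ΔCS = ½(33.28 + 83.2)(28.88 − 21.2) = 447.2832; ΔPS = ½(33.28 + 83.2)(37.2 − 28.88) = 484.5568.
Government spending = 16 × 83.2 = 1331.2.
DWL = ½ × 16 × (83.2 − 33.28) = 399.36; fraction = 399.36 / 1331.2 = 0.3.

DWL / government spending = 0.3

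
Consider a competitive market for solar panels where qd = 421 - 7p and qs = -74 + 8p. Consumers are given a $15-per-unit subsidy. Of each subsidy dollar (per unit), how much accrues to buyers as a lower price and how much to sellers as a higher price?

Buyers gain $8 per unit; sellers gain $7 per unit

Pre-subsidy: 421 - 7p = -74 + 8p gives p* = 33, q* = 190.
With the rebate, buyers effectively pay pb = ps − 15, where ps is the price sellers receive.
Demand in terms of ps becomes qd = 421 − 7(ps − 15) = 526 - 7ps. Setting this equal to supply: 526 - 7ps = -74 + 8ps, so ps = 40.
Buyers pay pb = 40 − 15 = 25; q' = -74 + 8·40 = 246.
Buyers' price falls by p* − pb = 33 − 25 = 8; sellers' price rises by ps − p* = 40 − 33 = 7.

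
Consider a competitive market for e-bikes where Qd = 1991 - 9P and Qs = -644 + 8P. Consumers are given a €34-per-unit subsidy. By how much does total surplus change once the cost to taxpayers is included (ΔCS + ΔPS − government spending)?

Net change in total surplus = -€2448

Pre-subsidy: 1991 - 9P = -644 + 8P gives P* = 155, Q* = 596.
With the rebate, buyers effectively pay Pb = Ps − 34, where Ps is the price sellers receive.
Demand in terms of Ps becomes Qd = 1991 − 9(Ps − 34) = 2297 - 9Ps. Setting this equal to supply: 2297 - 9Ps = -644 + 8Ps, so Ps = 173.
Buyers pay Pb = 173 − 34 = 139; Q' = -644 + 8·173 = 740.
ΔCS = ½(596 + 740)(155 − 139) = 10688; ΔPS = ½(596 + 740)(173 − 155) = 12024.
Government spending = 34 × 740 = 25160.
Net change = 10688 + 12024 − 25160 = -2448. The loss equals the DWL triangle ½·34·144.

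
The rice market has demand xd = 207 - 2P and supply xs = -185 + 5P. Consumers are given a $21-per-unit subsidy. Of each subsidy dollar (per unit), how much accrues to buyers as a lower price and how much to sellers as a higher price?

Pre-subsidy: 207 - 2P = -185 + 5P gives P* = 56, x* = 95.
With the rebate, buyers effectively pay Pb = Ps − 21, where Ps is the price sellers receive.
Demand in terms of Ps becomes xd = 207 − 2(Ps − 21) = 249 - 2Ps. Setting this equal to supply: 249 - 2Ps = -185 + 5Ps, so Ps = 62.
Buyers pay Pb = 62 − 21 = 41; x' = -185 + 5·62 = 125.
Buyers' price falls by P* − Pb = 56 − 41 = 15; sellers' price rises by Ps − P* = 62 − 56 = 6.

Buyers gain $15 per unit; sellers gain $6 per unit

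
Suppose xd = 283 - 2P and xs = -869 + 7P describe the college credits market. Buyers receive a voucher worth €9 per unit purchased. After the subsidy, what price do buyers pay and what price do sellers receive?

Buyers pay €121; sellers receive €130

Pre-subsidy: 283 - 2P = -869 + 7P gives P* = 128, x* = 27.
With the rebate, buyers effectively pay Pb = Ps − 9, where Ps is the price sellers receive.
Demand in terms of Ps becomes xd = 283 − 2(Ps − 9) = 301 - 2Ps. Setting this equal to supply: 301 - 2Ps = -869 + 7Ps, so Ps = 130.
Buyers pay Pb = 130 − 9 = 121; x' = -869 + 7·130 = 41.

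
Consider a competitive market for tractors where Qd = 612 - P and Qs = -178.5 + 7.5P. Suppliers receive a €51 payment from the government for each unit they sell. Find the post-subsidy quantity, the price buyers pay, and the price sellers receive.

Q' = 564; buyers pay €48; sellers receive €99

Pre-subsidy: 612 - P = -178.5 + 7.5P gives P* = 93, Q* = 519.
With the subsidy, sellers receive Ps = Pb + 51 for each unit, where Pb is the price buyers pay.
Supply in terms of Pb becomes Qs = -178.5 + 7.5(Pb + 51) = 204 + 7.5Pb. Setting this equal to demand: 612 - Pb = 204 + 7.5Pb, so Pb = 48.
Sellers receive Ps = 48 + 51 = 99; Q' = 612 − 1·48 = 564.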